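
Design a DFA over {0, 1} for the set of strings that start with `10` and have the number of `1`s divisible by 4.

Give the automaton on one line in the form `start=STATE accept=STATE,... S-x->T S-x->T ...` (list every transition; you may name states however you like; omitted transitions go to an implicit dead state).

Run two small machines in parallel and take their product. One (4 states) tracks whether the input so far still matches the prefix `10`; the other (4 states) tracks the count of `1`s modulo 4. Each combined state is a pair, one component from each; accept when both components accept.
10 states suffice.
        0   1  
>  q0   q1  q2 
   q1   q1  q3 
   q2   q4  q5 
   q3   q3  q5 
   q4   q4  q6 
   q5   q5  q7 
   q6   q6  q8 
   q7   q7  q1 
   q8   q8  q9 
 * q9   q9  q4 
(> = start, * = accepting)

start=q0 accept=q9 q0-0->q1 q0-1->q2 q1-0->q1 q1-1->q3 q2-0->q4 q2-1->q5 q3-0->q3 q3-1->q5 q4-0->q4 q4-1->q6 q5-0->q5 q5-1->q7 q6-0->q6 q6-1->q8 q7-0->q7 q7-1->q1 q8-0->q8 q8-1->q9 q9-0->q9 q9-1->q4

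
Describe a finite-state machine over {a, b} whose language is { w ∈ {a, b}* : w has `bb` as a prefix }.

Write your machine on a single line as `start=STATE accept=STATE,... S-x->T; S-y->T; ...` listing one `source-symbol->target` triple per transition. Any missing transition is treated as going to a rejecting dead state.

Walk along `bb` while the input agrees: from q0 take `b` to q1, and so on. Any deviation drops to the rejecting sink q3. Once q2 is reached the prefix is confirmed and every continuation is accepted.
4 states suffice.
        a   b  
>  q0   q3  q1 
   q1   q3  q2 
 * q2   q2  q2 
   q3   q3  q3 
(> = start, * = accepting)

start=q0; accept=q2; q0-a->q3; q0-b->q1; q1-a->q3; q1-b->q2; q2-a->q2; q2-b->q2; q3-a->q3; q3-b->q3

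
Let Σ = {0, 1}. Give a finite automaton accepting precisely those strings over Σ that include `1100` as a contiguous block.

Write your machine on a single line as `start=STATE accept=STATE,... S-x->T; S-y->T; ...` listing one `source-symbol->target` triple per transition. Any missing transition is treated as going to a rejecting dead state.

Track how much of `1100` has been matched so far: state q0 is no progress, q4 is the absorbing accept state reached once `1100` has occurred. Intermediate states record partial matches; on a mismatch, fall back to the longest reusable overlap.
        0   1  
>  q0   q0  q1 
   q1   q0  q2 
   q2   q3  q2 
   q3   q4  q1 
 * q4   q4  q4 
(> = start, * = accepting)

start=q0; accept=q4; q0-0->q0; q0-1->q1; q1-0->q0; q1-1->q2; q2-0->q3; q2-1->q2; q3-0->q4; q3-1->q1; q4-0->q4; q4-1->q4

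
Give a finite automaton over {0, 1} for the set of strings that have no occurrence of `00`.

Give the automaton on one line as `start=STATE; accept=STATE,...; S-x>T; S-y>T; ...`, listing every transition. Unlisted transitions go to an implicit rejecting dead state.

start=A; accept=A,B; A-0>B; A-1>A; B-0>C; B-1>A; C-0>C; C-1>C

This is the complement of 'contains `00`'. Use the same substring-matching states — A through C holding how much of `00` has just been matched — but flip the accepting set: everything except the trap C accepts.
3 states suffice.
       0  1 
>* A   B  A 
 * B   C  A 
   C   C  C 
(> = start, * = accepting)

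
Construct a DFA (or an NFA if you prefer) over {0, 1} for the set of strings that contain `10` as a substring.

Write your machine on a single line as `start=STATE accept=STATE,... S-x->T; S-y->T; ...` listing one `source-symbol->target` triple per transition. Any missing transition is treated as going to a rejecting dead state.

start=q0; accept=q2; q0-0->q0; q0-1->q1; q1-0->q2; q1-1->q1; q2-0->q2; q2-1->q2

States q0..q1 record the length of the longest prefix of `10` that matches the current input suffix. Reaching q2 means `10` has been seen, and we stay there forever. Accept from q2.
With 3 states:
        0   1  
>  q0   q0  q1 
   q1   q2  q1 
 * q2   q2  q2 
(> = start, * = accepting)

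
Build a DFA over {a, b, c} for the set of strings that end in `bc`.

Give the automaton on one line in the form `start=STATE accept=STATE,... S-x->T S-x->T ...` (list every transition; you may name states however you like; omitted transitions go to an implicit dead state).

start=q0 accept=q2 q0-a->q0 q0-b->q1 q0-c->q0 q1-a->q0 q1-b->q1 q1-c->q2 q2-a->q0 q2-b->q1 q2-c->q0

Let each state record the length of the longest suffix of the input read so far that is also a prefix of `bc`. q1 means the last symbol is `b`; q2 means the last 2 symbols are `bc`. Accept only at q2, where the string currently ends in `bc`.
3 states suffice.
        a   b   c  
>  q0   q0  q1  q0 
   q1   q0  q1  q2 
 * q2   q0  q1  q0 
(> = start, * = accepting)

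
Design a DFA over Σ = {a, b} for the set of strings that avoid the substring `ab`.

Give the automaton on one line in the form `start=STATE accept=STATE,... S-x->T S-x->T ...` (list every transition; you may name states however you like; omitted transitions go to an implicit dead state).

start=q0 accept=q0,q1 q0-a->q1 q0-b->q0 q1-a->q1 q1-b->q2 q2-a->q2 q2-b->q2

Track partial matches of the forbidden pattern `ab`. State q2 is a dead state reached once `ab` has occurred; every other state accepts. q0 means no part of `ab` is currently matched.
With 3 states:
        a   b  
>* q0   q1  q0 
 * q1   q1  q2 
   q2   q2  q2 
(> = start, * = accepting)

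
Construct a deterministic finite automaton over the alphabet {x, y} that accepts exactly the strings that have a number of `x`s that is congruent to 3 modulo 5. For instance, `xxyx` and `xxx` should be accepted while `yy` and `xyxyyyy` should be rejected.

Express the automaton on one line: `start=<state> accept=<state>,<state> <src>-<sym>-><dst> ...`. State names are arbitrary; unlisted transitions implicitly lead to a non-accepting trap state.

start=q0 accept=q3 q0-x->q1 q0-y->q0 q1-x->q2 q1-y->q1 q2-x->q3 q2-y->q2 q3-x->q4 q3-y->q3 q4-x->q0 q4-y->q4

The only thing that matters is how many `x`s have appeared, reduced mod 5. Use one state per residue: q0 for 0, …, q4 for 4. Reading `x` moves to the next residue; anything else stays put. q3 is accepting.
        x   y  
>  q0   q1  q0 
   q1   q2  q1 
   q2   q3  q2 
 * q3   q4  q3 
   q4   q0  q4 
(> = start, * = accepting)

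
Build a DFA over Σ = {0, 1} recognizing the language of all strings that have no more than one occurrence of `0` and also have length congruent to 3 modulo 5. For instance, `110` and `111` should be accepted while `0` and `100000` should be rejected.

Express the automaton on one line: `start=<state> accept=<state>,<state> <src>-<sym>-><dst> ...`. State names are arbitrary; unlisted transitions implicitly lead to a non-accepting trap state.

Build one automaton per condition and run them in lockstep. The first has 3 states tracking the count of `0`s, saturating at 2; the second has 5 states tracking the input length modulo 5. A product state is a pair (one from each), accepting exactly when both do. After merging equivalent states the machine shrinks.
       0  1 
>  A   B  C 
   B   D  E 
   C   E  F 
   D   D  D 
   E   D  G 
   F   G  H 
 * G   D  I 
 * H   I  J 
   I   D  K 
   J   K  A 
   K   D  B 
(> = start, * = accepting)

start=A accept=G,H A-0->B A-1->C B-0->D B-1->E C-0->E C-1->F D-0->D D-1->D E-0->D E-1->G F-0->G F-1->H G-0->D G-1->I H-0->I H-1->J I-0->D I-1->K J-0->K J-1->A K-0->D K-1->B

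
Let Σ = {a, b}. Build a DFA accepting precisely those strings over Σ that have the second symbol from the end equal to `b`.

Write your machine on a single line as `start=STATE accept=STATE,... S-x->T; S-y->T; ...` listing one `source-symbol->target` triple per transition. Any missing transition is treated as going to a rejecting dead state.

Because acceptance depends on a position counted from the end, the machine has to buffer the most recent 2 symbols. Make each state the string of the last up-to-2 symbols read; on input `x` shift the window left and append `x`. Accept when the buffered window has length 2 and begins with `b`.
With 7 states:
        a   b  
>  s0   s1  s2 
   s1   s3  s4 
   s2   s5  s6 
   s3   s3  s4 
   s4   s5  s6 
 * s5   s3  s4 
 * s6   s5  s6 
(> = start, * = accepting)

start=s0; accept=s5,s6; s0-a->s1; s0-b->s2; s1-a->s3; s1-b->s4; s2-a->s5; s2-b->s6; s3-a->s3; s3-b->s4; s4-a->s5; s4-b->s6; s5-a->s3; s5-b->s4; s6-a->s5; s6-b->s6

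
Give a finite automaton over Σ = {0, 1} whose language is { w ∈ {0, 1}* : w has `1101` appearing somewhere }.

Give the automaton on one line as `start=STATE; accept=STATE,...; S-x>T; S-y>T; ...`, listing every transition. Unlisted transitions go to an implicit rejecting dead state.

States s0..s3 record the length of the longest prefix of `1101` that matches the current input suffix. Reaching s4 means `1101` has been seen, and we stay there forever. Accept from s4.
With 5 states:
        0   1  
>  s0   s0  s1 
   s1   s0  s2 
   s2   s3  s2 
   s3   s0  s4 
 * s4   s4  s4 
(> = start, * = accepting)

start=s0; accept=s4; s0-0>s0; s0-1>s1; s1-0>s0; s1-1>s2; s2-0>s3; s2-1>s2; s3-0>s0; s3-1>s4; s4-0>s4; s4-1>s4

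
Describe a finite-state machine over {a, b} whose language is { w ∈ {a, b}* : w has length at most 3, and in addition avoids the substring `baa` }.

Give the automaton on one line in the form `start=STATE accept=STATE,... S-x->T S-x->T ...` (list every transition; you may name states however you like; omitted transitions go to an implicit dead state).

start=s0 accept=s0,s1,s2,s3,s4,s5 s0-a->s1 s0-b->s2 s1-a->s3 s1-b->s3 s2-a->s4 s2-b->s3 s3-a->s5 s3-b->s5 s4-a->s6 s4-b->s5 s5-a->s6 s5-b->s6 s6-a->s6 s6-b->s6

Build one automaton per condition and run them in lockstep. One (5 states) tracks the input length, saturating at 4; the other (4 states) tracks partial matches of the forbidden pattern `baa`. Each combined state is a pair, one component from each; accept when both components accept. Equivalent product states are then merged.
        a   b  
>* s0   s1  s2 
 * s1   s3  s3 
 * s2   s4  s3 
 * s3   s5  s5 
 * s4   s6  s5 
 * s5   s6  s6 
   s6   s6  s6 
(> = start, * = accepting)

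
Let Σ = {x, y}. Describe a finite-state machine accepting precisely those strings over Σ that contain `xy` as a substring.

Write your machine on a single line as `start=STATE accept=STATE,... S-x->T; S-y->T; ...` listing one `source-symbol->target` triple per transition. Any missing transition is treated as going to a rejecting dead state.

Track how much of `xy` has been matched so far: state s0 is no progress, s2 is the absorbing accept state reached once `xy` has occurred. Intermediate states record partial matches; on a mismatch, fall back to the longest reusable overlap.
3 states suffice.
        x   y  
>  s0   s1  s0 
   s1   s1  s2 
 * s2   s2  s2 
(> = start, * = accepting)

start=s0; accept=s2; s0-x->s1; s0-y->s0; s1-x->s1; s1-y->s2; s2-x->s2; s2-y->s2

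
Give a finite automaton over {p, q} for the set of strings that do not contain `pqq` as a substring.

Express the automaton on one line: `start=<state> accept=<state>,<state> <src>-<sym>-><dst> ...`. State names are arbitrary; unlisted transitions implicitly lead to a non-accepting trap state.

Track partial matches of the forbidden pattern `pqq`. State s3 is a dead state reached once `pqq` has occurred; every other state accepts. s0 means no part of `pqq` is currently matched.
4 states suffice.
        p   q  
>* s0   s1  s0 
 * s1   s1  s2 
 * s2   s1  s3 
   s3   s3  s3 
(> = start, * = accepting)

start=s0 accept=s0,s1,s2 s0-p->s1 s0-q->s0 s1-p->s1 s1-q->s2 s2-p->s1 s2-q->s3 s3-p->s3 s3-q->s3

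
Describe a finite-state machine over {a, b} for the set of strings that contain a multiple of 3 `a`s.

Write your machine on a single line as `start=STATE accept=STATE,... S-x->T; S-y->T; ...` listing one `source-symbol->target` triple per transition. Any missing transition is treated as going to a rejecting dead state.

Keep the running count of `a`s modulo 3: each `a` advances along the cycle q0 → q1 → q2 → q0 while other symbols loop. Accept at q0.
3 states suffice.
        a   b  
>* q0   q1  q0 
   q1   q2  q1 
   q2   q0  q2 
(> = start, * = accepting)

start=q0; accept=q0; q0-a->q1; q0-b->q0; q1-a->q2; q1-b->q1; q2-a->q0; q2-b->q2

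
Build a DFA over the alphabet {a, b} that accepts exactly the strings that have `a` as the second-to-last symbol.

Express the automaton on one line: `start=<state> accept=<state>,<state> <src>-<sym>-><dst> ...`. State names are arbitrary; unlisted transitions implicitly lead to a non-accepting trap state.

start=q0 accept=q3,q4 q0-a->q1 q0-b->q2 q1-a->q3 q1-b->q4 q2-a->q5 q2-b->q6 q3-a->q3 q3-b->q4 q4-a->q5 q4-b->q6 q5-a->q3 q5-b->q4 q6-a->q5 q6-b->q6

Because acceptance depends on a position counted from the end, the machine has to buffer the most recent 2 symbols. Make each state the string of the last up-to-2 symbols read; on input `x` shift the window left and append `x`. Accept when the buffered window has length 2 and begins with `a`.
A 7-state machine:
        a   b  
>  q0   q1  q2 
   q1   q3  q4 
   q2   q5  q6 
 * q3   q3  q4 
 * q4   q5  q6 
   q5   q3  q4 
   q6   q5  q6 
(> = start, * = accepting)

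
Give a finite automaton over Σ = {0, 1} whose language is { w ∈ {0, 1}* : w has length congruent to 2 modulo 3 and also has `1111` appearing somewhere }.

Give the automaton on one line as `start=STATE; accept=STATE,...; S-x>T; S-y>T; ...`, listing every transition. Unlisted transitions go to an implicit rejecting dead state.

start=s0; accept=s13; s0-0>s1; s0-1>s2; s1-0>s3; s1-1>s4; s2-0>s3; s2-1>s5; s3-0>s0; s3-1>s6; s4-0>s0; s4-1>s7; s5-0>s0; s5-1>s8; s6-0>s1; s6-1>s9; s7-0>s1; s7-1>s10; s8-0>s1; s8-1>s11; s9-0>s3; s9-1>s12; s10-0>s3; s10-1>s13; s11-0>s13; s11-1>s13; s12-0>s0; s12-1>s14; s13-0>s14; s13-1>s14; s14-0>s11; s14-1>s11

Handle the two conditions separately and then intersect. The first has 3 states tracking the input length modulo 3; the second has 5 states tracking whether and how much of `1111` has been seen. A product state is a pair (one from each), accepting exactly when both do.
With 15 states:
          0    1  
>  s0     s1   s2 
   s1     s3   s4 
   s2     s3   s5 
   s3     s0   s6 
   s4     s0   s7 
   s5     s0   s8 
   s6     s1   s9 
   s7     s1  s10 
   s8     s1  s11 
   s9     s3  s12 
   s10    s3  s13 
   s11   s13  s13 
   s12    s0  s14 
 * s13   s14  s14 
   s14   s11  s11 
(> = start, * = accepting)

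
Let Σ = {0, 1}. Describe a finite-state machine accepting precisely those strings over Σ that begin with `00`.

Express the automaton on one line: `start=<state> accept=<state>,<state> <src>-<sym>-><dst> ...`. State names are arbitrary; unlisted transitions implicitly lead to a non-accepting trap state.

start=s0 accept=s2 s0-0->s1 s0-1->s3 s1-0->s2 s1-1->s3 s2-0->s2 s2-1->s2 s3-0->s3 s3-1->s3

Check the first 2 symbols one by one: s0 through s1 record how many have matched `00` so far; any wrong symbol goes to the dead state s3. After all 2 match we enter the accepting sink s2.
        0   1  
>  s0   s1  s3 
   s1   s2  s3 
 * s2   s2  s2 
   s3   s3  s3 
(> = start, * = accepting)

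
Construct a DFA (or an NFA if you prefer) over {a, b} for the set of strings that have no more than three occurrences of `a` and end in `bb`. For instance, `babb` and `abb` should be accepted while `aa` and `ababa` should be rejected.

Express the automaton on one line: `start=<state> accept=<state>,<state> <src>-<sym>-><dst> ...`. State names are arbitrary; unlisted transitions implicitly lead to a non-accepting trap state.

start=S0 accept=S5,S8,S11,S12 S0-a->S1 S0-b->S2 S1-a->S3 S1-b->S4 S2-a->S1 S2-b->S5 S3-a->S6 S3-b->S7 S4-a->S3 S4-b->S8 S5-a->S1 S5-b->S5 S6-a->S9 S6-b->S10 S7-a->S6 S7-b->S11 S8-a->S3 S8-b->S8 S9-a->S9 S9-b->S9 S10-a->S9 S10-b->S12 S11-a->S6 S11-b->S11 S12-a->S9 S12-b->S12

Handle the two conditions separately and then intersect. One (5 states) tracks the count of `a`s, saturating at 4; the other (3 states) tracks how much of the suffix `bb` has currently been matched. Each combined state is a pair, one component from each; accept when both components accept. After merging equivalent states the machine shrinks.
13 states suffice.
          a    b  
>  S0     S1   S2 
   S1     S3   S4 
   S2     S1   S5 
   S3     S6   S7 
   S4     S3   S8 
 * S5     S1   S5 
   S6     S9  S10 
   S7     S6  S11 
 * S8     S3   S8 
   S9     S9   S9 
   S10    S9  S12 
 * S11    S6  S11 
 * S12    S9  S12 
(> = start, * = accepting)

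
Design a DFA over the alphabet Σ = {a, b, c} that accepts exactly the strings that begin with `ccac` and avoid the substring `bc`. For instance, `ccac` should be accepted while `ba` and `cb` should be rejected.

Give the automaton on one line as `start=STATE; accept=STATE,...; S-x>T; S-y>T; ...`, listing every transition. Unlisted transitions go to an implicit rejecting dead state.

Handle the two conditions separately and then intersect. One (6 states) tracks whether the input so far still matches the prefix `ccac`; the other (3 states) tracks partial matches of the forbidden pattern `bc`. Each combined state is a pair, one component from each; accept when both components accept.
A 10-state machine:
        a   b   c  
>  q0   q1  q2  q3 
   q1   q1  q2  q1 
   q2   q1  q2  q4 
   q3   q1  q2  q5 
   q4   q4  q4  q4 
   q5   q6  q2  q1 
   q6   q1  q2  q7 
 * q7   q7  q8  q7 
 * q8   q7  q8  q9 
   q9   q9  q9  q9 
(> = start, * = accepting)

start=q0; accept=q7,q8; q0-a>q1; q0-b>q2; q0-c>q3; q1-a>q1; q1-b>q2; q1-c>q1; q2-a>q1; q2-b>q2; q2-c>q4; q3-a>q1; q3-b>q2; q3-c>q5; q4-a>q4; q4-b>q4; q4-c>q4; q5-a>q6; q5-b>q2; q5-c>q1; q6-a>q1; q6-b>q2; q6-c>q7; q7-a>q7; q7-b>q8; q7-c>q7; q8-a>q7; q8-b>q8; q8-c>q9; q9-a>q9; q9-b>q9; q9-c>q9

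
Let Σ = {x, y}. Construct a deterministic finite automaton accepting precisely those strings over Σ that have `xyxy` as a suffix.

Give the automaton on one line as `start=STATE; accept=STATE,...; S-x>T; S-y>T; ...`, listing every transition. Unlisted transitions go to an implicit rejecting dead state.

Let each state record the length of the longest suffix of the input read so far that is also a prefix of `xyxy`. B means the last symbol is `x`; C means the last 2 symbols are `xy`; D means the last 3 symbols are `xyx`; E means the last 4 symbols are `xyxy`. Accept only at E, where the string currently ends in `xyxy`.
With 5 states:
       x  y 
>  A   B  A 
   B   B  C 
   C   D  A 
   D   B  E 
 * E   D  A 
(> = start, * = accepting)

start=A; accept=E; A-x>B; A-y>A; B-x>B; B-y>C; C-x>D; C-y>A; D-x>B; D-y>E; E-x>D; E-y>A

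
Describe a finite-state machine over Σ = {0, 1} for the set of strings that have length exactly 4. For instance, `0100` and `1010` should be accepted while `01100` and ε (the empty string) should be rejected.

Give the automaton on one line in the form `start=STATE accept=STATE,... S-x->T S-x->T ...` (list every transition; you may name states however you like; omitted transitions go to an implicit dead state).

start=s0 accept=s4 s0-0->s1 s0-1->s1 s1-0->s2 s1-1->s2 s2-0->s3 s2-1->s3 s3-0->s4 s3-1->s4 s4-0->s5 s4-1->s5 s5-0->s5 s5-1->s5

Count input length up to 5: every symbol moves from s0 toward s5, which means 'more than 4' and absorbs. Accept from {s4}.
6 states suffice.
        0   1  
>  s0   s1  s1 
   s1   s2  s2 
   s2   s3  s3 
   s3   s4  s4 
 * s4   s5  s5 
   s5   s5  s5 
(> = start, * = accepting)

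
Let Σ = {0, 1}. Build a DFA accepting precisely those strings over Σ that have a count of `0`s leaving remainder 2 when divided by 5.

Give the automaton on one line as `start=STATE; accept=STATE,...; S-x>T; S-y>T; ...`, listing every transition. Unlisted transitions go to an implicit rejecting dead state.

start=q0; accept=q2; q0-0>q1; q0-1>q0; q1-0>q2; q1-1>q1; q2-0>q3; q2-1>q2; q3-0>q4; q3-1>q3; q4-0>q0; q4-1>q4

Keep the running count of `0`s modulo 5: each `0` advances along the cycle q0 → q1 → q2 → q3 → q4 → q0 while other symbols loop. Accept at q2.
        0   1  
>  q0   q1  q0 
   q1   q2  q1 
 * q2   q3  q2 
   q3   q4  q3 
   q4   q0  q4 
(> = start, * = accepting)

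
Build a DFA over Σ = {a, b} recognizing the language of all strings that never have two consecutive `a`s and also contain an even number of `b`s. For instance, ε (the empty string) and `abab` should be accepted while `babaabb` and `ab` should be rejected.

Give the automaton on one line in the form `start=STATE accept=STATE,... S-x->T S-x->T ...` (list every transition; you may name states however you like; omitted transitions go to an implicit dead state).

start=q0 accept=q0,q1 q0-a->q1 q0-b->q2 q1-a->q3 q1-b->q2 q2-a->q4 q2-b->q0 q3-a->q3 q3-b->q3 q4-a->q3 q4-b->q0

Run two small machines in parallel and take their product. One (3 states) tracks partial matches of the forbidden pattern `aa`; the other (2 states) tracks the count of `b`s modulo 2. Each combined state is a pair, one component from each; accept when both components accept. Minimizing collapses redundant product states.
With 5 states:
        a   b  
>* q0   q1  q2 
 * q1   q3  q2 
   q2   q4  q0 
   q3   q3  q3 
   q4   q3  q0 
(> = start, * = accepting)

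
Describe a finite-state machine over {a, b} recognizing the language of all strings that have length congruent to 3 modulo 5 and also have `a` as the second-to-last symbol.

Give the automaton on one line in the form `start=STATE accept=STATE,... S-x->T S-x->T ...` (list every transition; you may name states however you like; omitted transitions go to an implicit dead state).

start=S0 accept=S4 S0-a->S1 S0-b->S1 S1-a->S2 S1-b->S3 S2-a->S4 S2-b->S4 S3-a->S5 S3-b->S5 S4-a->S6 S4-b->S6 S5-a->S6 S5-b->S6 S6-a->S0 S6-b->S0

Handle the two conditions separately and then intersect. One (5 states) tracks the input length modulo 5; the other (7 states) tracks the last 2 symbols read. Each combined state is a pair, one component from each; accept when both components accept. Equivalent product states are then merged.
A 7-state machine:
        a   b  
>  S0   S1  S1 
   S1   S2  S3 
   S2   S4  S4 
   S3   S5  S5 
 * S4   S6  S6 
   S5   S6  S6 
   S6   S0  S0 
(> = start, * = accepting)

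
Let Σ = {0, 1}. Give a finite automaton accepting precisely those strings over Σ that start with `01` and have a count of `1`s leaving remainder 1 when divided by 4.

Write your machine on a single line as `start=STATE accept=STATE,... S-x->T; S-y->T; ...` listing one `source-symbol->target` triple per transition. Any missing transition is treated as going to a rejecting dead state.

Build one automaton per condition and run them in lockstep. One (4 states) tracks whether the input so far still matches the prefix `01`; the other (4 states) tracks the count of `1`s modulo 4. Each combined state is a pair, one component from each; accept when both components accept.
With 10 states:
       0  1 
>  A   B  C 
   B   D  E 
   C   C  F 
   D   D  C 
 * E   E  G 
   F   F  H 
   G   G  I 
   H   H  D 
   I   I  J 
   J   J  E 
(> = start, * = accepting)

start=A; accept=E; A-0->B; A-1->C; B-0->D; B-1->E; C-0->C; C-1->F; D-0->D; D-1->C; E-0->E; E-1->G; F-0->F; F-1->H; G-0->G; G-1->I; H-0->H; H-1->D; I-0->I; I-1->J; J-0->J; J-1->E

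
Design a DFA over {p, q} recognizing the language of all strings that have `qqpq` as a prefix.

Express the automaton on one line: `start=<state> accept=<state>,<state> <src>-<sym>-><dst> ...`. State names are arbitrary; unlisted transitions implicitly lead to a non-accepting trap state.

Walk along `qqpq` while the input agrees: from s0 take `q` to s1, and so on. Any deviation drops to the rejecting sink s5. Once s4 is reached the prefix is confirmed and every continuation is accepted.
        p   q  
>  s0   s5  s1 
   s1   s5  s2 
   s2   s3  s5 
   s3   s5  s4 
 * s4   s4  s4 
   s5   s5  s5 
(> = start, * = accepting)

start=s0 accept=s4 s0-p->s5 s0-q->s1 s1-p->s5 s1-q->s2 s2-p->s3 s2-q->s5 s3-p->s5 s3-q->s4 s4-p->s4 s4-q->s4 s5-p->s5 s5-q->s5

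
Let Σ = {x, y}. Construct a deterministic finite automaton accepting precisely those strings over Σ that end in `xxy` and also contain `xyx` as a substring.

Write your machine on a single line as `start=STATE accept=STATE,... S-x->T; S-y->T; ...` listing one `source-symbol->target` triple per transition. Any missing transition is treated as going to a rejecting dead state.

start=S0; accept=S6; S0-x->S1; S0-y->S0; S1-x->S1; S1-y->S2; S2-x->S3; S2-y->S0; S3-x->S4; S3-y->S5; S4-x->S4; S4-y->S6; S5-x->S3; S5-y->S5; S6-x->S3; S6-y->S5

Build one automaton per condition and run them in lockstep. One (4 states) tracks how much of the suffix `xxy` has currently been matched; the other (4 states) tracks whether and how much of `xyx` has been seen. Each combined state is a pair, one component from each; accept when both components accept. Equivalent product states are then merged.
        x   y  
>  S0   S1  S0 
   S1   S1  S2 
   S2   S3  S0 
   S3   S4  S5 
   S4   S4  S6 
   S5   S3  S5 
 * S6   S3  S5 
(> = start, * = accepting)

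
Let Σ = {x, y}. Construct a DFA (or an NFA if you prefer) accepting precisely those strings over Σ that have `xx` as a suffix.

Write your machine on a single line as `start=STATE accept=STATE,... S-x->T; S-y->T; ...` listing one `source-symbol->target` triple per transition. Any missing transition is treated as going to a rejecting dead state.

Remember how much of `xx` the current input suffix matches. State q0 means no match yet; q1 means the last symbol is `x`; q2 means the last 2 symbols are `xx`. Only q2 accepts. On a mismatch, fall back to the longest proper suffix that is still a prefix of `xx`.
        x   y  
>  q0   q1  q0 
   q1   q2  q0 
 * q2   q2  q0 
(> = start, * = accepting)

start=q0; accept=q2; q0-x->q1; q0-y->q0; q1-x->q2; q1-y->q0; q2-x->q2; q2-y->q0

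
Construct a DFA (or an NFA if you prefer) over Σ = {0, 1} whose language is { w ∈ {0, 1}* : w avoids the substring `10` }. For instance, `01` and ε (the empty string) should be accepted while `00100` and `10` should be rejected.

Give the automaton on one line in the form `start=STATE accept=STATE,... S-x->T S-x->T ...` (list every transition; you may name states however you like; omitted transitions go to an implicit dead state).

Track partial matches of the forbidden pattern `10`. State s2 is a dead state reached once `10` has occurred; every other state accepts. s0 means no part of `10` is currently matched.
3 states suffice.
        0   1  
>* s0   s0  s1 
 * s1   s2  s1 
   s2   s2  s2 
(> = start, * = accepting)

start=s0 accept=s0,s1 s0-0->s0 s0-1->s1 s1-0->s2 s1-1->s1 s2-0->s2 s2-1->s2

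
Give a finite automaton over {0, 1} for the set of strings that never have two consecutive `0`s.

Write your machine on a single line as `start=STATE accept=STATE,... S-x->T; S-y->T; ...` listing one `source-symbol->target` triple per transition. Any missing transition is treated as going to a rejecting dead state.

start=q0; accept=q0,q1; q0-0->q1; q0-1->q0; q1-0->q2; q1-1->q0; q2-0->q2; q2-1->q2

Track partial matches of the forbidden pattern `00`. State q2 is a dead state reached once `00` has occurred; every other state accepts. q0 means no part of `00` is currently matched.
        0   1  
>* q0   q1  q0 
 * q1   q2  q0 
   q2   q2  q2 
(> = start, * = accepting)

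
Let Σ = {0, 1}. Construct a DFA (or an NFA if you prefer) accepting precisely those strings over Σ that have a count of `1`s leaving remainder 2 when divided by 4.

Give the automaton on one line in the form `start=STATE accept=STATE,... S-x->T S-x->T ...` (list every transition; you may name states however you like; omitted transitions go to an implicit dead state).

start=q0 accept=q2 q0-0->q0 q0-1->q1 q1-0->q1 q1-1->q2 q2-0->q2 q2-1->q3 q3-0->q3 q3-1->q0

The only thing that matters is how many `1`s have appeared, reduced mod 4. Use one state per residue: q0 for 0, …, q3 for 3. Reading `1` moves to the next residue; anything else stays put. q2 is accepting.
4 states suffice.
        0   1  
>  q0   q0  q1 
   q1   q1  q2 
 * q2   q2  q3 
   q3   q3  q0 
(> = start, * = accepting)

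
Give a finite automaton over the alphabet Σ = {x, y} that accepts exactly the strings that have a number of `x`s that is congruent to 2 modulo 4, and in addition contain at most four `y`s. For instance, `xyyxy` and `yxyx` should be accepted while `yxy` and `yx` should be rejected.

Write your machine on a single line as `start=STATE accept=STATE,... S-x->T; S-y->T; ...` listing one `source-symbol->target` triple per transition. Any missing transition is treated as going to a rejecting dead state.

start=S0; accept=S3,S7,S11,S15,S19; S0-x->S1; S0-y->S2; S1-x->S3; S1-y->S4; S2-x->S4; S2-y->S5; S3-x->S6; S3-y->S7; S4-x->S7; S4-y->S8; S5-x->S8; S5-y->S9; S6-x->S0; S6-y->S10; S7-x->S10; S7-y->S11; S8-x->S11; S8-y->S12; S9-x->S12; S9-y->S13; S10-x->S2; S10-y->S14; S11-x->S14; S11-y->S15; S12-x->S15; S12-y->S16; S13-x->S16; S13-y->S17; S14-x->S5; S14-y->S18; S15-x->S18; S15-y->S19; S16-x->S19; S16-y->S17; S17-x->S17; S17-y->S17; S18-x->S9; S18-y->S20; S19-x->S20; S19-y->S17; S20-x->S13; S20-y->S17

Handle the two conditions separately and then intersect. The first has 4 states tracking the count of `x`s modulo 4; the second has 6 states tracking the count of `y`s, saturating at 5. A product state is a pair (one from each), accepting exactly when both do. After merging equivalent states the machine shrinks.
21 states suffice.
          x    y  
>  S0     S1   S2 
   S1     S3   S4 
   S2     S4   S5 
 * S3     S6   S7 
   S4     S7   S8 
   S5     S8   S9 
   S6     S0  S10 
 * S7    S10  S11 
   S8    S11  S12 
   S9    S12  S13 
   S10    S2  S14 
 * S11   S14  S15 
   S12   S15  S16 
   S13   S16  S17 
   S14    S5  S18 
 * S15   S18  S19 
   S16   S19  S17 
   S17   S17  S17 
   S18    S9  S20 
 * S19   S20  S17 
   S20   S13  S17 
(> = start, * = accepting)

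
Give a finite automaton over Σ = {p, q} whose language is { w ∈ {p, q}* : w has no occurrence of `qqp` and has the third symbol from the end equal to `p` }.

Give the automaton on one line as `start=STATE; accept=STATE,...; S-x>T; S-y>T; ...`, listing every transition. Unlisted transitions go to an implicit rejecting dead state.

start=A; accept=H,I,J,K; A-p>B; A-q>C; B-p>D; B-q>E; C-p>F; C-q>G; D-p>H; D-q>I; E-p>J; E-q>K; F-p>L; F-q>M; G-p>N; G-q>O; H-p>H; H-q>I; I-p>J; I-q>K; J-p>L; J-q>M; K-p>N; K-q>O; L-p>H; L-q>I; M-p>J; M-q>K; N-p>P; N-q>Q; O-p>N; O-q>O; P-p>R; P-q>S; Q-p>T; Q-q>U; R-p>R; R-q>S; S-p>T; S-q>U; T-p>P; T-q>Q; U-p>N; U-q>V; V-p>N; V-q>V

Handle the two conditions separately and then intersect. The first has 4 states tracking partial matches of the forbidden pattern `qqp`; the second has 15 states tracking the last 3 symbols read. A product state is a pair (one from each), accepting exactly when both do.
A 22-state machine:
       p  q 
>  A   B  C 
   B   D  E 
   C   F  G 
   D   H  I 
   E   J  K 
   F   L  M 
   G   N  O 
 * H   H  I 
 * I   J  K 
 * J   L  M 
 * K   N  O 
   L   H  I 
   M   J  K 
   N   P  Q 
   O   N  O 
   P   R  S 
   Q   T  U 
   R   R  S 
   S   T  U 
   T   P  Q 
   U   N  V 
   V   N  V 
(> = start, * = accepting)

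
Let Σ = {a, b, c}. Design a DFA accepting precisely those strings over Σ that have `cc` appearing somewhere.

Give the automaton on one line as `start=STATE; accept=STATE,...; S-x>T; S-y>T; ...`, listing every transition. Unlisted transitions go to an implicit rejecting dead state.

start=q0; accept=q2; q0-a>q0; q0-b>q0; q0-c>q1; q1-a>q0; q1-b>q0; q1-c>q2; q2-a>q2; q2-b>q2; q2-c>q2

States q0..q1 record the length of the longest prefix of `cc` that matches the current input suffix. Reaching q2 means `cc` has been seen, and we stay there forever. Accept from q2.
With 3 states:
        a   b   c  
>  q0   q0  q0  q1 
   q1   q0  q0  q2 
 * q2   q2  q2  q2 
(> = start, * = accepting)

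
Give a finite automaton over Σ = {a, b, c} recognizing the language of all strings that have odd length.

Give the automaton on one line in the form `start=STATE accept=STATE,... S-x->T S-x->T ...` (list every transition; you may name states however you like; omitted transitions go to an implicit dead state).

start=S0 accept=S1 S0-a->S1 S0-b->S1 S0-c->S1 S1-a->S0 S1-b->S0 S1-c->S0

Count input length modulo 2: every symbol advances one step around the cycle S0 → S1 → S0. Accept at S1.
A 2-state machine:
        a   b   c  
>  S0   S1  S1  S1 
 * S1   S0  S0  S0 
(> = start, * = accepting)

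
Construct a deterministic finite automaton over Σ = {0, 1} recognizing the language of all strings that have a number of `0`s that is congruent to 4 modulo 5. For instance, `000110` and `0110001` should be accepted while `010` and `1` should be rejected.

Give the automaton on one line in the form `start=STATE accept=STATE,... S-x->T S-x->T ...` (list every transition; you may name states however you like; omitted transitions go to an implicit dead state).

start=s0 accept=s4 s0-0->s1 s0-1->s0 s1-0->s2 s1-1->s1 s2-0->s3 s2-1->s2 s3-0->s4 s3-1->s3 s4-0->s0 s4-1->s4

Keep the running count of `0`s modulo 5: each `0` advances along the cycle s0 → s1 → s2 → s3 → s4 → s0 while other symbols loop. Accept at s4.
        0   1  
>  s0   s1  s0 
   s1   s2  s1 
   s2   s3  s2 
   s3   s4  s3 
 * s4   s0  s4 
(> = start, * = accepting)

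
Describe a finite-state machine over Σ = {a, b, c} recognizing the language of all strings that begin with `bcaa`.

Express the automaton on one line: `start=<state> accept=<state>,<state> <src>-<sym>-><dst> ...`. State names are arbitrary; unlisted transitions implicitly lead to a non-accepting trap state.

Check the first 4 symbols one by one: s0 through s3 record how many have matched `bcaa` so far; any wrong symbol goes to the dead state s5. After all 4 match we enter the accepting sink s4.
With 6 states:
        a   b   c  
>  s0   s5  s1  s5 
   s1   s5  s5  s2 
   s2   s3  s5  s5 
   s3   s4  s5  s5 
 * s4   s4  s4  s4 
   s5   s5  s5  s5 
(> = start, * = accepting)

start=s0 accept=s4 s0-a->s5 s0-b->s1 s0-c->s5 s1-a->s5 s1-b->s5 s1-c->s2 s2-a->s3 s2-b->s5 s2-c->s5 s3-a->s4 s3-b->s5 s3-c->s5 s4-a->s4 s4-b->s4 s4-c->s4 s5-a->s5 s5-b->s5 s5-c->s5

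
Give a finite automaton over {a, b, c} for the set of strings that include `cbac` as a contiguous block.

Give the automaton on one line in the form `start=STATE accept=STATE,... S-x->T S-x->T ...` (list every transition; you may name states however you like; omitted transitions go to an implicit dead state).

start=s0 accept=s4 s0-a->s0 s0-b->s0 s0-c->s1 s1-a->s0 s1-b->s2 s1-c->s1 s2-a->s3 s2-b->s0 s2-c->s1 s3-a->s0 s3-b->s0 s3-c->s4 s4-a->s4 s4-b->s4 s4-c->s4

States s0..s3 record the length of the longest prefix of `cbac` that matches the current input suffix. Reaching s4 means `cbac` has been seen, and we stay there forever. Accept from s4.
        a   b   c  
>  s0   s0  s0  s1 
   s1   s0  s2  s1 
   s2   s3  s0  s1 
   s3   s0  s0  s4 
 * s4   s4  s4  s4 
(> = start, * = accepting)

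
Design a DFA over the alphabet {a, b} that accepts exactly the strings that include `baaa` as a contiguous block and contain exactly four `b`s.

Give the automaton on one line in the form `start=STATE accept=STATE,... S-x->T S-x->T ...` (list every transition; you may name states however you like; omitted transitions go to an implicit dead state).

start=S0 accept=S17 S0-a->S0 S0-b->S1 S1-a->S2 S1-b->S3 S2-a->S4 S2-b->S3 S3-a->S5 S3-b->S6 S4-a->S7 S4-b->S3 S5-a->S8 S5-b->S6 S6-a->S9 S6-b->S10 S7-a->S7 S7-b->S11 S8-a->S11 S8-b->S6 S9-a->S12 S9-b->S10 S10-a->S13 S10-b->S14 S11-a->S11 S11-b->S15 S12-a->S15 S12-b->S10 S13-a->S16 S13-b->S14 S14-a->S14 S14-b->S14 S15-a->S15 S15-b->S17 S16-a->S17 S16-b->S14 S17-a->S17 S17-b->S14

Build one automaton per condition and run them in lockstep. The first has 5 states tracking whether and how much of `baaa` has been seen; the second has 6 states tracking the count of `b`s, saturating at 5. A product state is a pair (one from each), accepting exactly when both do. Minimizing collapses redundant product states.
With 18 states:
          a    b  
>  S0     S0   S1 
   S1     S2   S3 
   S2     S4   S3 
   S3     S5   S6 
   S4     S7   S3 
   S5     S8   S6 
   S6     S9  S10 
   S7     S7  S11 
   S8    S11   S6 
   S9    S12  S10 
   S10   S13  S14 
   S11   S11  S15 
   S12   S15  S10 
   S13   S16  S14 
   S14   S14  S14 
   S15   S15  S17 
   S16   S17  S14 
 * S17   S17  S14 
(> = start, * = accepting)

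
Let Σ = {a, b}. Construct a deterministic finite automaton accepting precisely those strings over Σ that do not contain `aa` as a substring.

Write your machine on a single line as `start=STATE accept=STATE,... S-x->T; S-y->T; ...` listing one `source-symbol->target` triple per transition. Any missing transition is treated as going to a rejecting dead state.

start=q0; accept=q0,q1; q0-a->q1; q0-b->q0; q1-a->q2; q1-b->q0; q2-a->q2; q2-b->q2

Track partial matches of the forbidden pattern `aa`. State q2 is a dead state reached once `aa` has occurred; every other state accepts. q0 means no part of `aa` is currently matched.
        a   b  
>* q0   q1  q0 
 * q1   q2  q0 
   q2   q2  q2 
(> = start, * = accepting)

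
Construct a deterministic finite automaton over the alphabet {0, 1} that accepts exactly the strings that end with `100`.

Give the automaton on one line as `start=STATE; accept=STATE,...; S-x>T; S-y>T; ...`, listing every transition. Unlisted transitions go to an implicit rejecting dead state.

Remember how much of `100` the current input suffix matches. State A means no match yet; B means the last symbol is `1`; C means the last 2 symbols are `10`; D means the last 3 symbols are `100`. Only D accepts. On a mismatch, fall back to the longest proper suffix that is still a prefix of `100`.
4 states suffice.
       0  1 
>  A   A  B 
   B   C  B 
   C   D  B 
 * D   A  B 
(> = start, * = accepting)

start=A; accept=D; A-0>A; A-1>B; B-0>C; B-1>B; C-0>D; C-1>B; D-0>A; D-1>B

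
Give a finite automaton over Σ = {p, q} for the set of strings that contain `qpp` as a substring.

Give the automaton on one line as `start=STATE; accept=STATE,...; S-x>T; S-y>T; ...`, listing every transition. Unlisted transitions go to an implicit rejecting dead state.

Track how much of `qpp` has been matched so far: state S0 is no progress, S3 is the absorbing accept state reached once `qpp` has occurred. Intermediate states record partial matches; on a mismatch, fall back to the longest reusable overlap.
With 4 states:
        p   q  
>  S0   S0  S1 
   S1   S2  S1 
   S2   S3  S1 
 * S3   S3  S3 
(> = start, * = accepting)

start=S0; accept=S3; S0-p>S0; S0-q>S1; S1-p>S2; S1-q>S1; S2-p>S3; S2-q>S1; S3-p>S3; S3-q>S3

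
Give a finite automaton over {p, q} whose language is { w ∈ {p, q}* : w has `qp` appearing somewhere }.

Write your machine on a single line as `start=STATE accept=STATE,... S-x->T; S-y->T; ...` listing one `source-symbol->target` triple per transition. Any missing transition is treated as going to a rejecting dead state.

start=A; accept=C; A-p->A; A-q->B; B-p->C; B-q->B; C-p->C; C-q->C

States A..B record the length of the longest prefix of `qp` that matches the current input suffix. Reaching C means `qp` has been seen, and we stay there forever. Accept from C.
A 3-state machine:
       p  q 
>  A   A  B 
   B   C  B 
 * C   C  C 
(> = start, * = accepting)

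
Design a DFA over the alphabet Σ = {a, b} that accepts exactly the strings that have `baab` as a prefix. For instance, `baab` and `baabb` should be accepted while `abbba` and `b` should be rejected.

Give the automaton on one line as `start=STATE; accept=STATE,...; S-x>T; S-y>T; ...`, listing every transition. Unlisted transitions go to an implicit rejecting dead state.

start=q0; accept=q4; q0-a>q5; q0-b>q1; q1-a>q2; q1-b>q5; q2-a>q3; q2-b>q5; q3-a>q5; q3-b>q4; q4-a>q4; q4-b>q4; q5-a>q5; q5-b>q5

Walk along `baab` while the input agrees: from q0 take `b` to q1, and so on. Any deviation drops to the rejecting sink q5. Once q4 is reached the prefix is confirmed and every continuation is accepted.
A 6-state machine:
        a   b  
>  q0   q5  q1 
   q1   q2  q5 
   q2   q3  q5 
   q3   q5  q4 
 * q4   q4  q4 
   q5   q5  q5 
(> = start, * = accepting)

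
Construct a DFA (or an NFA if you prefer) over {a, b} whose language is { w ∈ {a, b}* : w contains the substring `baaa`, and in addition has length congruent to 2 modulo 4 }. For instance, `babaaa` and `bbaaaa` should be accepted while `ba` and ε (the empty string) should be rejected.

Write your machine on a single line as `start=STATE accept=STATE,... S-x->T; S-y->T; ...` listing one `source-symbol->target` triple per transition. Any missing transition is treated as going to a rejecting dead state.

Build one automaton per condition and run them in lockstep. The first has 5 states tracking whether and how much of `baaa` has been seen; the second has 4 states tracking the input length modulo 4. A product state is a pair (one from each), accepting exactly when both do.
20 states suffice.
          a    b  
>  S0     S1   S2 
   S1     S3   S4 
   S2     S5   S4 
   S3     S6   S7 
   S4     S8   S7 
   S5     S9   S7 
   S6     S0  S10 
   S7    S11  S10 
   S8    S12  S10 
   S9    S13  S10 
   S10   S14   S2 
   S11   S15   S2 
   S12   S16   S2 
   S13   S16  S16 
   S14   S17   S4 
   S15   S18   S4 
   S16   S18  S18 
   S17   S19   S7 
 * S18   S19  S19 
   S19   S13  S13 
(> = start, * = accepting)

start=S0; accept=S18; S0-a->S1; S0-b->S2; S1-a->S3; S1-b->S4; S2-a->S5; S2-b->S4; S3-a->S6; S3-b->S7; S4-a->S8; S4-b->S7; S5-a->S9; S5-b->S7; S6-a->S0; S6-b->S10; S7-a->S11; S7-b->S10; S8-a->S12; S8-b->S10; S9-a->S13; S9-b->S10; S10-a->S14; S10-b->S2; S11-a->S15; S11-b->S2; S12-a->S16; S12-b->S2; S13-a->S16; S13-b->S16; S14-a->S17; S14-b->S4; S15-a->S18; S15-b->S4; S16-a->S18; S16-b->S18; S17-a->S19; S17-b->S7; S18-a->S19; S18-b->S19; S19-a->S13; S19-b->S13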